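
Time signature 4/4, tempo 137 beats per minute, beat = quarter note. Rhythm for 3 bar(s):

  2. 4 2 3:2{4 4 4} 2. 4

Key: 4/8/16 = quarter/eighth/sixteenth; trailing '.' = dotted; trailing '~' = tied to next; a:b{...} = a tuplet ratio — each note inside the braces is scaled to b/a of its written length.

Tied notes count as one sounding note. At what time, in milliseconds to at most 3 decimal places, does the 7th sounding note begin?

note 7 onset = 8b = 3503.65ms

1. 0.0ms @ 0 + 1313.869ms (3)
2. 1313.869ms @ 3 + 437.956ms (1)
3. 1751.825ms @ 4 + 875.912ms (2)
4. 2627.737ms @ 6 + 291.971ms (2/3)
5. 2919.708ms @ 20/3 + 291.971ms (2/3)
6. 3211.679ms @ 22/3 + 291.971ms (2/3)
7. 3503.65ms @ 8 + 1313.869ms (3)
8. 4817.518ms @ 11 + 437.956ms (1)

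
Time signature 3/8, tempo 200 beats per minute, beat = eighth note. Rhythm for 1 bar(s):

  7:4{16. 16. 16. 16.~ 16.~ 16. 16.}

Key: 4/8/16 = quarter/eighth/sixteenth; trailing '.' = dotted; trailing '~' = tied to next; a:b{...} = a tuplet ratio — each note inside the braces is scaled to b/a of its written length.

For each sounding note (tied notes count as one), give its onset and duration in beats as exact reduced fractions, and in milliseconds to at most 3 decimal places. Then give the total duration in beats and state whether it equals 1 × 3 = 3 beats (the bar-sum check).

1) 0.0ms=0b +128.571ms=3/7b
2) 128.571ms=3/7b +128.571ms=3/7b
3) 257.143ms=6/7b +128.571ms=3/7b
4) 385.714ms=9/7b +385.714ms=9/7b
5) 771.429ms=18/7b +128.571ms=3/7b
Σ=3b of 3 (200bpm 3/8) — PASS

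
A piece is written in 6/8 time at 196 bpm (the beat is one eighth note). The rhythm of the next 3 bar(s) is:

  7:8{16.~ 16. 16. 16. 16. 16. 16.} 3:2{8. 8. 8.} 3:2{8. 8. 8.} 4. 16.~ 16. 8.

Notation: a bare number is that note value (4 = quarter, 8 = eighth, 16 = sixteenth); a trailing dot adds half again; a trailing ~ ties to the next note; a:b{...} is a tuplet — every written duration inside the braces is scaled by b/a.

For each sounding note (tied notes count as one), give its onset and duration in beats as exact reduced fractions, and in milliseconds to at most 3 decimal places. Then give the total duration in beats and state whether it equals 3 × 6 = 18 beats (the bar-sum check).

1) 0.0ms=0b +524.781ms=12/7b
2) 524.781ms=12/7b +262.391ms=6/7b
3) 787.172ms=18/7b +262.391ms=6/7b
4) 1049.563ms=24/7b +262.391ms=6/7b
5) 1311.953ms=30/7b +262.391ms=6/7b
6) 1574.344ms=36/7b +262.391ms=6/7b
7) 1836.735ms=6b +306.122ms=1b
8) 2142.857ms=7b +306.122ms=1b
9) 2448.98ms=8b +306.122ms=1b
10) 2755.102ms=9b +306.122ms=1b
11) 3061.224ms=10b +306.122ms=1b
12) 3367.347ms=11b +306.122ms=1b
13) 3673.469ms=12b +918.367ms=3b
14) 4591.837ms=15b +459.184ms=3/2b
15) 5051.02ms=33/2b +459.184ms=3/2b
Σ=18b of 18 (196bpm 6/8) — PASS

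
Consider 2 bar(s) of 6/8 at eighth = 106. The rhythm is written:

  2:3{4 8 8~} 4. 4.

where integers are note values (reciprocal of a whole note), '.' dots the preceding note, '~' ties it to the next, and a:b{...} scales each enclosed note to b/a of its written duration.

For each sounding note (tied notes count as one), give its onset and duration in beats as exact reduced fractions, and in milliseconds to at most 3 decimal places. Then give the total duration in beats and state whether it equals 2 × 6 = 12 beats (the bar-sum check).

1) 0.0ms=0b +1698.113ms=3b
2) 1698.113ms=3b +849.057ms=3/2b
3) 2547.17ms=9/2b +2547.17ms=9/2b
4) 5094.34ms=9b +1698.113ms=3b
Σ=12b of 12 (106bpm 6/8) — PASS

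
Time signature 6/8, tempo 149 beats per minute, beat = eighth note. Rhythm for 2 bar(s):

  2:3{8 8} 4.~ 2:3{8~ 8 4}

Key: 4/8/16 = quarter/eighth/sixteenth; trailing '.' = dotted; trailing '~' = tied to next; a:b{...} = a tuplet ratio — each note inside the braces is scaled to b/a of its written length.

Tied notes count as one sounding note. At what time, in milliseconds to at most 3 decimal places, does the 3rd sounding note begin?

note 3 onset = 3b = 1208.054ms

1. 0.0ms @ 0 + 604.027ms (3/2)
2. 604.027ms @ 3/2 + 604.027ms (3/2)
3. 1208.054ms @ 3 + 2416.107ms (6)
4. 3624.161ms @ 9 + 1208.054ms (3)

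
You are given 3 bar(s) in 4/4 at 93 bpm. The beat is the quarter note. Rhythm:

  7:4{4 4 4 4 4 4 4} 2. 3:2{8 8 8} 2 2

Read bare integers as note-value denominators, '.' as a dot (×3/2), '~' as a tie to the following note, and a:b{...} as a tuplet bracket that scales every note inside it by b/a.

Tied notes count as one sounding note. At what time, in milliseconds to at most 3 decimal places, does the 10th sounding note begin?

1. 0.0ms @ 0 + 368.664ms (4/7)
2. 368.664ms @ 4/7 + 368.664ms (4/7)
3. 737.327ms @ 8/7 + 368.664ms (4/7)
4. 1105.991ms @ 12/7 + 368.664ms (4/7)
5. 1474.654ms @ 16/7 + 368.664ms (4/7)
6. 1843.318ms @ 20/7 + 368.664ms (4/7)
7. 2211.982ms @ 24/7 + 368.664ms (4/7)
8. 2580.645ms @ 4 + 1935.484ms (3)
9. 4516.129ms @ 7 + 215.054ms (1/3)
10. 4731.183ms @ 22/3 + 215.054ms (1/3)
11. 4946.237ms @ 23/3 + 215.054ms (1/3)
12. 5161.29ms @ 8 + 1290.323ms (2)
13. 6451.613ms @ 10 + 1290.323ms (2)

note 10 onset = 22/3b = 4731.183ms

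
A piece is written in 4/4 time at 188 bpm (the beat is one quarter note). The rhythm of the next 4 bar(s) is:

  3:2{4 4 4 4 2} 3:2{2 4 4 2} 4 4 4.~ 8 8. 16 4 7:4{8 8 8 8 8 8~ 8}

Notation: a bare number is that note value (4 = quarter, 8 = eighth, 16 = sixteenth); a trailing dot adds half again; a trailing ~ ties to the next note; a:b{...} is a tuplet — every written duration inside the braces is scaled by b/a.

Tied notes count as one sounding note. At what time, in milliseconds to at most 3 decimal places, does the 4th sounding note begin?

1. 0.0ms @ 0 + 212.766ms (2/3)
2. 212.766ms @ 2/3 + 212.766ms (2/3)
3. 425.532ms @ 4/3 + 212.766ms (2/3)
4. 638.298ms @ 2 + 212.766ms (2/3)
5. 851.064ms @ 8/3 + 425.532ms (4/3)
6. 1276.596ms @ 4 + 425.532ms (4/3)
7. 1702.128ms @ 16/3 + 212.766ms (2/3)
8. 1914.894ms @ 6 + 212.766ms (2/3)
9. 2127.66ms @ 20/3 + 425.532ms (4/3)
10. 2553.191ms @ 8 + 319.149ms (1)
11. 2872.34ms @ 9 + 319.149ms (1)
12. 3191.489ms @ 10 + 638.298ms (2)
13. 3829.787ms @ 12 + 239.362ms (3/4)
14. 4069.149ms @ 51/4 + 79.787ms (1/4)
15. 4148.936ms @ 13 + 319.149ms (1)
16. 4468.085ms @ 14 + 91.185ms (2/7)
17. 4559.271ms @ 100/7 + 91.185ms (2/7)
18. 4650.456ms @ 102/7 + 91.185ms (2/7)
19. 4741.641ms @ 104/7 + 91.185ms (2/7)
20. 4832.827ms @ 106/7 + 91.185ms (2/7)
21. 4924.012ms @ 108/7 + 182.371ms (4/7)

note 4 onset = 2b = 638.298ms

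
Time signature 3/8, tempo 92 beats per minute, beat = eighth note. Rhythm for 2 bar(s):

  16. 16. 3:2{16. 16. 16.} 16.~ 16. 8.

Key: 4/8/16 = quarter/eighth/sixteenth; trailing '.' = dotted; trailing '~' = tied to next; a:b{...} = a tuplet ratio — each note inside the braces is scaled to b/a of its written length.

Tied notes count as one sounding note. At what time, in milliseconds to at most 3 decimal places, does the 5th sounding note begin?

1. 0.0ms @ 0 + 489.13ms (3/4)
2. 489.13ms @ 3/4 + 489.13ms (3/4)
3. 978.261ms @ 3/2 + 326.087ms (1/2)
4. 1304.348ms @ 2 + 326.087ms (1/2)
5. 1630.435ms @ 5/2 + 326.087ms (1/2)
6. 1956.522ms @ 3 + 978.261ms (3/2)
7. 2934.783ms @ 9/2 + 978.261ms (3/2)

note 5 onset = 5/2b = 1630.435ms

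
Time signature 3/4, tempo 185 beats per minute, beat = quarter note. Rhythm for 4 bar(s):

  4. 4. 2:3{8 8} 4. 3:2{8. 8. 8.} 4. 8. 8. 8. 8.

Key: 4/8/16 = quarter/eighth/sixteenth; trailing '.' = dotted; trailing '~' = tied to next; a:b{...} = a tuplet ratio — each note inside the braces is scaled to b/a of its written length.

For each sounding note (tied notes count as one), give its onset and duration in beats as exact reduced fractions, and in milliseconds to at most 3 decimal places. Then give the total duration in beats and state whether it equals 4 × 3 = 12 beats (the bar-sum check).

1) 0.0ms=0b +486.486ms=3/2b
2) 486.486ms=3/2b +486.486ms=3/2b
3) 972.973ms=3b +243.243ms=3/4b
4) 1216.216ms=15/4b +243.243ms=3/4b
5) 1459.459ms=9/2b +486.486ms=3/2b
6) 1945.946ms=6b +162.162ms=1/2b
7) 2108.108ms=13/2b +162.162ms=1/2b
8) 2270.27ms=7b +162.162ms=1/2b
9) 2432.432ms=15/2b +486.486ms=3/2b
10) 2918.919ms=9b +243.243ms=3/4b
11) 3162.162ms=39/4b +243.243ms=3/4b
12) 3405.405ms=21/2b +243.243ms=3/4b
13) 3648.649ms=45/4b +243.243ms=3/4b
Σ=12b of 12 (185bpm 3/4) — PASS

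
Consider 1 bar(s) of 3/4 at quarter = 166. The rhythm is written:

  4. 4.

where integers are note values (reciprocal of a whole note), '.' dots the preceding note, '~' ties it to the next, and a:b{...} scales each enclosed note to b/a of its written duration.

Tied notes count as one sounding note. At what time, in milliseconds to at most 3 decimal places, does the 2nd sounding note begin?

1. 0.0ms @ 0 + 542.169ms (3/2)
2. 542.169ms @ 3/2 + 542.169ms (3/2)

note 2 onset = 3/2b = 542.169ms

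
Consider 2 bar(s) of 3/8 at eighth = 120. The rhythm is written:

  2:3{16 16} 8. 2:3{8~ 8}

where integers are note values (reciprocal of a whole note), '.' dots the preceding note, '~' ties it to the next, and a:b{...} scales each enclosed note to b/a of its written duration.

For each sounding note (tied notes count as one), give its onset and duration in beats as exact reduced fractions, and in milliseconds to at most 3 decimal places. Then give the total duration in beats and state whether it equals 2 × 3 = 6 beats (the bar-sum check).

1) 0.0ms=0b +375.0ms=3/4b
2) 375.0ms=3/4b +375.0ms=3/4b
3) 750.0ms=3/2b +750.0ms=3/2b
4) 1500.0ms=3b +1500.0ms=3b
Σ=6b of 6 (120bpm 3/8) — PASS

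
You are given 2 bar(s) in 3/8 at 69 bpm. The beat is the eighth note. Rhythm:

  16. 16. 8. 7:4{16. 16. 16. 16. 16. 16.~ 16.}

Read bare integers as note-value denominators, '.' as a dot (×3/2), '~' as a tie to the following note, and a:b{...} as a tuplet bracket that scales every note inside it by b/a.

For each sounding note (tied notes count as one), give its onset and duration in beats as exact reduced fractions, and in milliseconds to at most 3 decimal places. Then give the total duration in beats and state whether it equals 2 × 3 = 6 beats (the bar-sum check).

1) 0.0ms=0b +652.174ms=3/4b
2) 652.174ms=3/4b +652.174ms=3/4b
3) 1304.348ms=3/2b +1304.348ms=3/2b
4) 2608.696ms=3b +372.671ms=3/7b
5) 2981.366ms=24/7b +372.671ms=3/7b
6) 3354.037ms=27/7b +372.671ms=3/7b
7) 3726.708ms=30/7b +372.671ms=3/7b
8) 4099.379ms=33/7b +372.671ms=3/7b
9) 4472.05ms=36/7b +745.342ms=6/7b
Σ=6b of 6 (69bpm 3/8) — PASS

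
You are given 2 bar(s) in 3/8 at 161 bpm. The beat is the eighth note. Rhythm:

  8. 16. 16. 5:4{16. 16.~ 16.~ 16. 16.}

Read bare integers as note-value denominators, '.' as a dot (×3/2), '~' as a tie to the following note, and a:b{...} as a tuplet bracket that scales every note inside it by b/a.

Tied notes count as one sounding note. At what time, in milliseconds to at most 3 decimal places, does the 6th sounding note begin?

note 6 onset = 27/5b = 2012.422ms

1. 0.0ms @ 0 + 559.006ms (3/2)
2. 559.006ms @ 3/2 + 279.503ms (3/4)
3. 838.509ms @ 9/4 + 279.503ms (3/4)
4. 1118.012ms @ 3 + 223.602ms (3/5)
5. 1341.615ms @ 18/5 + 670.807ms (9/5)
6. 2012.422ms @ 27/5 + 223.602ms (3/5)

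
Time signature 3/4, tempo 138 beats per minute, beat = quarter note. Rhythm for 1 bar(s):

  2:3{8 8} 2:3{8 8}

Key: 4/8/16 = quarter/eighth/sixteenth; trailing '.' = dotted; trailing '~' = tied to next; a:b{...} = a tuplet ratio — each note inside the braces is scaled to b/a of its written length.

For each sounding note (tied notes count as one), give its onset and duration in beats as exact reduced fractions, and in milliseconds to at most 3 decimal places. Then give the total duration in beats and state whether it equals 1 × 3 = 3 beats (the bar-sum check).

1) 0.0ms=0b +326.087ms=3/4b
2) 326.087ms=3/4b +326.087ms=3/4b
3) 652.174ms=3/2b +326.087ms=3/4b
4) 978.261ms=9/4b +326.087ms=3/4b
Σ=3b of 3 (138bpm 3/4) — PASS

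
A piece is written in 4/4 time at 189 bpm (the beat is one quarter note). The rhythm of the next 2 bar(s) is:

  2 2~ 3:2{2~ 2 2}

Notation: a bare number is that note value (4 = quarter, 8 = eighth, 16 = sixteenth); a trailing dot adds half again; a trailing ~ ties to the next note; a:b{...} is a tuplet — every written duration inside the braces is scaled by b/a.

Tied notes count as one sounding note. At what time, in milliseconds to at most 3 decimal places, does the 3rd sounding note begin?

note 3 onset = 20/3b = 2116.402ms

1. 0.0ms @ 0 + 634.921ms (2)
2. 634.921ms @ 2 + 1481.481ms (14/3)
3. 2116.402ms @ 20/3 + 423.28ms (4/3)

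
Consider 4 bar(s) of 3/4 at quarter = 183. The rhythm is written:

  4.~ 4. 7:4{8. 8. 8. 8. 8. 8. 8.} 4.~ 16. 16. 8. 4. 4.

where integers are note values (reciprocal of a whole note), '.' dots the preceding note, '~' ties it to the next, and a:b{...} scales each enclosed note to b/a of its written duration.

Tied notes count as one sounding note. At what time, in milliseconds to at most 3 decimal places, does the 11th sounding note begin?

note 11 onset = 33/4b = 2704.918ms

1. 0.0ms @ 0 + 983.607ms (3)
2. 983.607ms @ 3 + 140.515ms (3/7)
3. 1124.122ms @ 24/7 + 140.515ms (3/7)
4. 1264.637ms @ 27/7 + 140.515ms (3/7)
5. 1405.152ms @ 30/7 + 140.515ms (3/7)
6. 1545.667ms @ 33/7 + 140.515ms (3/7)
7. 1686.183ms @ 36/7 + 140.515ms (3/7)
8. 1826.698ms @ 39/7 + 140.515ms (3/7)
9. 1967.213ms @ 6 + 614.754ms (15/8)
10. 2581.967ms @ 63/8 + 122.951ms (3/8)
11. 2704.918ms @ 33/4 + 245.902ms (3/4)
12. 2950.82ms @ 9 + 491.803ms (3/2)
13. 3442.623ms @ 21/2 + 491.803ms (3/2)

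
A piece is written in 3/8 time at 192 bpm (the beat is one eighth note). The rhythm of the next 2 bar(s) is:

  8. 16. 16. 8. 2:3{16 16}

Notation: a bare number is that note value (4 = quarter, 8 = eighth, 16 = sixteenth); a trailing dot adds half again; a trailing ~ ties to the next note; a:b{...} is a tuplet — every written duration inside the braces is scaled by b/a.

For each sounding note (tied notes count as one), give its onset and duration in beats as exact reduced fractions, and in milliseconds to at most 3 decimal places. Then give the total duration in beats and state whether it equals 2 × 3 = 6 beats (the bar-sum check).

1) 0.0ms=0b +468.75ms=3/2b
2) 468.75ms=3/2b +234.375ms=3/4b
3) 703.125ms=9/4b +234.375ms=3/4b
4) 937.5ms=3b +468.75ms=3/2b
5) 1406.25ms=9/2b +234.375ms=3/4b
6) 1640.625ms=21/4b +234.375ms=3/4b
Σ=6b of 6 (192bpm 3/8) — PASS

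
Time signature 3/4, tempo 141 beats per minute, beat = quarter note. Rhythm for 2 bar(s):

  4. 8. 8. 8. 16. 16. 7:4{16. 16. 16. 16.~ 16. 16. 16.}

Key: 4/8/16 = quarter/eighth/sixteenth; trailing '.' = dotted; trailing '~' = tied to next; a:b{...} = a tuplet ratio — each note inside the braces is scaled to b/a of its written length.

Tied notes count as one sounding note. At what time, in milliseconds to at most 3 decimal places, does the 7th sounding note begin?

note 7 onset = 9/2b = 1914.894ms

1. 0.0ms @ 0 + 638.298ms (3/2)
2. 638.298ms @ 3/2 + 319.149ms (3/4)
3. 957.447ms @ 9/4 + 319.149ms (3/4)
4. 1276.596ms @ 3 + 319.149ms (3/4)
5. 1595.745ms @ 15/4 + 159.574ms (3/8)
6. 1755.319ms @ 33/8 + 159.574ms (3/8)
7. 1914.894ms @ 9/2 + 91.185ms (3/14)
8. 2006.079ms @ 33/7 + 91.185ms (3/14)
9. 2097.264ms @ 69/14 + 91.185ms (3/14)
10. 2188.45ms @ 36/7 + 182.371ms (3/7)
11. 2370.821ms @ 39/7 + 91.185ms (3/14)
12. 2462.006ms @ 81/14 + 91.185ms (3/14)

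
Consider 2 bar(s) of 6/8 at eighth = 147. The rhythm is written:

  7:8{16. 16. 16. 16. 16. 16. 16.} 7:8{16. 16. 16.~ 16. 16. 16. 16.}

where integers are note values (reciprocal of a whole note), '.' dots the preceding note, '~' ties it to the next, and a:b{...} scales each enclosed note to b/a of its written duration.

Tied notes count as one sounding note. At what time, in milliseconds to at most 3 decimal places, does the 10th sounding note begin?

note 10 onset = 54/7b = 3148.688ms

1. 0.0ms @ 0 + 349.854ms (6/7)
2. 349.854ms @ 6/7 + 349.854ms (6/7)
3. 699.708ms @ 12/7 + 349.854ms (6/7)
4. 1049.563ms @ 18/7 + 349.854ms (6/7)
5. 1399.417ms @ 24/7 + 349.854ms (6/7)
6. 1749.271ms @ 30/7 + 349.854ms (6/7)
7. 2099.125ms @ 36/7 + 349.854ms (6/7)
8. 2448.98ms @ 6 + 349.854ms (6/7)
9. 2798.834ms @ 48/7 + 349.854ms (6/7)
10. 3148.688ms @ 54/7 + 699.708ms (12/7)
11. 3848.397ms @ 66/7 + 349.854ms (6/7)
12. 4198.251ms @ 72/7 + 349.854ms (6/7)
13. 4548.105ms @ 78/7 + 349.854ms (6/7)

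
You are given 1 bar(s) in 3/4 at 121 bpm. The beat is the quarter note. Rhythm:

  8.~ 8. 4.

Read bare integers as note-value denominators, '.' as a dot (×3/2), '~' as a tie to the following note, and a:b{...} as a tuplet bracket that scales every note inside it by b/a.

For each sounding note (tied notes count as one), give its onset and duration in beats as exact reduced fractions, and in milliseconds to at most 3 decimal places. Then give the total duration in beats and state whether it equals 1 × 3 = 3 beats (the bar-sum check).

1) 0.0ms=0b +743.802ms=3/2b
2) 743.802ms=3/2b +743.802ms=3/2b
Σ=3b of 3 (121bpm 3/4) — PASS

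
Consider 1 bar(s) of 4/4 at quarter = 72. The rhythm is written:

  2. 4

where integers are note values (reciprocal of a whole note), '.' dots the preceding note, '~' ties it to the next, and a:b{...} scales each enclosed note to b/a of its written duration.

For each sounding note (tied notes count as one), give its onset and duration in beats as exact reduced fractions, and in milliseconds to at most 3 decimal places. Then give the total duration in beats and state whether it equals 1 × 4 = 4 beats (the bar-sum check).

1) 0.0ms=0b +2500.0ms=3b
2) 2500.0ms=3b +833.333ms=1b
Σ=4b of 4 (72bpm 4/4) — PASS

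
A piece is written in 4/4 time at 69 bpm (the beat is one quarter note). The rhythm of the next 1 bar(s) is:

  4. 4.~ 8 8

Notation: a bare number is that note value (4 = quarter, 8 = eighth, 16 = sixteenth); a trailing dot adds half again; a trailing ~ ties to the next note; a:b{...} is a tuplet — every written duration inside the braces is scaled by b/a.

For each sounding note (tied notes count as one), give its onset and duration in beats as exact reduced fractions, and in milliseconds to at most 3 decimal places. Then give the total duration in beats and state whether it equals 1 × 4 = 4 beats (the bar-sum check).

1) 0.0ms=0b +1304.348ms=3/2b
2) 1304.348ms=3/2b +1739.13ms=2b
3) 3043.478ms=7/2b +434.783ms=1/2b
Σ=4b of 4 (69bpm 4/4) — PASS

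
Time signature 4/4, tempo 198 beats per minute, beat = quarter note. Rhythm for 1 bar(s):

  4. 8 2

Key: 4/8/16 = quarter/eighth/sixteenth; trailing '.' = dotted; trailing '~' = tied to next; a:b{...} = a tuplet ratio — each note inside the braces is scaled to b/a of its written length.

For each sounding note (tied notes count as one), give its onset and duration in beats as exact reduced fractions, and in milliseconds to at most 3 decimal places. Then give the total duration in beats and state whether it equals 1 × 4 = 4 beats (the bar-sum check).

1) 0.0ms=0b +454.545ms=3/2b
2) 454.545ms=3/2b +151.515ms=1/2b
3) 606.061ms=2b +606.061ms=2b
Σ=4b of 4 (198bpm 4/4) — PASS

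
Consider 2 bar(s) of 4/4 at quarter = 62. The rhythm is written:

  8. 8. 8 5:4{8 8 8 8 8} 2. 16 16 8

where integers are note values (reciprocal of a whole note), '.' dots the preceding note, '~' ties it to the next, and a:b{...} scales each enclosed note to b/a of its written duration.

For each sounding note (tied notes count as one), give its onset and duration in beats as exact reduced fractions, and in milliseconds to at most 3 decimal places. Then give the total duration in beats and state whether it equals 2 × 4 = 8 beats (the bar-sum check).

1) 0.0ms=0b +725.806ms=3/4b
2) 725.806ms=3/4b +725.806ms=3/4b
3) 1451.613ms=3/2b +483.871ms=1/2b
4) 1935.484ms=2b +387.097ms=2/5b
5) 2322.581ms=12/5b +387.097ms=2/5b
6) 2709.677ms=14/5b +387.097ms=2/5b
7) 3096.774ms=16/5b +387.097ms=2/5b
8) 3483.871ms=18/5b +387.097ms=2/5b
9) 3870.968ms=4b +2903.226ms=3b
10) 6774.194ms=7b +241.935ms=1/4b
11) 7016.129ms=29/4b +241.935ms=1/4b
12) 7258.065ms=15/2b +483.871ms=1/2b
Σ=8b of 8 (62bpm 4/4) — PASS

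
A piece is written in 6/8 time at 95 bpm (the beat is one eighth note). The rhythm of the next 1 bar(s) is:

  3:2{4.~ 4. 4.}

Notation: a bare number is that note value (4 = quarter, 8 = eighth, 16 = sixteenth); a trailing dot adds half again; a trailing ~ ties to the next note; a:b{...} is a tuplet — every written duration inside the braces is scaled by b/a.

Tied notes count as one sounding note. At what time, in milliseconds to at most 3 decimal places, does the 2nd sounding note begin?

1. 0.0ms @ 0 + 2526.316ms (4)
2. 2526.316ms @ 4 + 1263.158ms (2)

note 2 onset = 4b = 2526.316ms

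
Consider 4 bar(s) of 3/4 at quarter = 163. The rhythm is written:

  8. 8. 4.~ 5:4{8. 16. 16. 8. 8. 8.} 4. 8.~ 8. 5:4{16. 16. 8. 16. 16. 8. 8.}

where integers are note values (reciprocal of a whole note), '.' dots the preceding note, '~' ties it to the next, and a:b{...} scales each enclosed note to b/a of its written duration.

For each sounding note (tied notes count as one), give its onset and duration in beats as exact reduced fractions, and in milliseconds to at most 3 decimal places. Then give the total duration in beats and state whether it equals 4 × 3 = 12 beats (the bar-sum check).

1) 0.0ms=0b +276.074ms=3/4b
2) 276.074ms=3/4b +276.074ms=3/4b
3) 552.147ms=3/2b +773.006ms=21/10b
4) 1325.153ms=18/5b +110.429ms=3/10b
5) 1435.583ms=39/10b +110.429ms=3/10b
6) 1546.012ms=21/5b +220.859ms=3/5b
7) 1766.871ms=24/5b +220.859ms=3/5b
8) 1987.73ms=27/5b +220.859ms=3/5b
9) 2208.589ms=6b +552.147ms=3/2b
10) 2760.736ms=15/2b +552.147ms=3/2b
11) 3312.883ms=9b +110.429ms=3/10b
12) 3423.313ms=93/10b +110.429ms=3/10b
13) 3533.742ms=48/5b +220.859ms=3/5b
14) 3754.601ms=51/5b +110.429ms=3/10b
15) 3865.031ms=21/2b +110.429ms=3/10b
16) 3975.46ms=54/5b +220.859ms=3/5b
17) 4196.319ms=57/5b +220.859ms=3/5b
Σ=12b of 12 (163bpm 3/4) — PASS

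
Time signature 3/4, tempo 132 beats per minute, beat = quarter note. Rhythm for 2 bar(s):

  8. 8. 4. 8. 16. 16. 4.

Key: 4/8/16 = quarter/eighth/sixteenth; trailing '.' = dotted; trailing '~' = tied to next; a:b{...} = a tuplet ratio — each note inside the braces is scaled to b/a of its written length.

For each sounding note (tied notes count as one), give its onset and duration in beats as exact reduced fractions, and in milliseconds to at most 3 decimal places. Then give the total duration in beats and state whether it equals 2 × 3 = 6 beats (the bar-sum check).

1) 0.0ms=0b +340.909ms=3/4b
2) 340.909ms=3/4b +340.909ms=3/4b
3) 681.818ms=3/2b +681.818ms=3/2b
4) 1363.636ms=3b +340.909ms=3/4b
5) 1704.545ms=15/4b +170.455ms=3/8b
6) 1875.0ms=33/8b +170.455ms=3/8b
7) 2045.455ms=9/2b +681.818ms=3/2b
Σ=6b of 6 (132bpm 3/4) — PASS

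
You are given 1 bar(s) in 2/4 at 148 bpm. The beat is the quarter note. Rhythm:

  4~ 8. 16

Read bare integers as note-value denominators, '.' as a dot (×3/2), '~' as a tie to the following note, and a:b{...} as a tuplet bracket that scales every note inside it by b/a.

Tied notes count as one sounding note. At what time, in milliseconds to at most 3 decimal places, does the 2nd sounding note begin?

note 2 onset = 7/4b = 709.459ms

1. 0.0ms @ 0 + 709.459ms (7/4)
2. 709.459ms @ 7/4 + 101.351ms (1/4)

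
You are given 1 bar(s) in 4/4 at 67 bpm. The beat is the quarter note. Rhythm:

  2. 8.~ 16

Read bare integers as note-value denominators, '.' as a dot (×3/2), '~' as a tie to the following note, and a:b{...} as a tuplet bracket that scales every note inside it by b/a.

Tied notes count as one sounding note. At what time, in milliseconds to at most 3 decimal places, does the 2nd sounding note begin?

1. 0.0ms @ 0 + 2686.567ms (3)
2. 2686.567ms @ 3 + 895.522ms (1)

note 2 onset = 3b = 2686.567ms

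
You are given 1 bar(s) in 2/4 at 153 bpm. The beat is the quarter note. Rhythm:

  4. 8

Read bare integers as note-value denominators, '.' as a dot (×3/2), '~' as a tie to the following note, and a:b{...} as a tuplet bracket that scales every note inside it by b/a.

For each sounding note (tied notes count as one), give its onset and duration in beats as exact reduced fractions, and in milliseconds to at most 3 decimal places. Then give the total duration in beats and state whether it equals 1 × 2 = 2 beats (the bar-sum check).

1) 0.0ms=0b +588.235ms=3/2b
2) 588.235ms=3/2b +196.078ms=1/2b
Σ=2b of 2 (153bpm 2/4) — PASS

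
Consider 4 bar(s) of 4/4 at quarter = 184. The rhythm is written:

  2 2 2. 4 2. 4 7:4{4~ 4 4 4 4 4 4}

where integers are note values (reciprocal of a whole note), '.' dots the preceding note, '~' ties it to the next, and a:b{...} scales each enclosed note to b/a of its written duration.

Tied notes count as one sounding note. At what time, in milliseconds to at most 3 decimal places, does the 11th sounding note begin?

note 11 onset = 104/7b = 4844.72ms

1. 0.0ms @ 0 + 652.174ms (2)
2. 652.174ms @ 2 + 652.174ms (2)
3. 1304.348ms @ 4 + 978.261ms (3)
4. 2282.609ms @ 7 + 326.087ms (1)
5. 2608.696ms @ 8 + 978.261ms (3)
6. 3586.957ms @ 11 + 326.087ms (1)
7. 3913.043ms @ 12 + 372.671ms (8/7)
8. 4285.714ms @ 92/7 + 186.335ms (4/7)
9. 4472.05ms @ 96/7 + 186.335ms (4/7)
10. 4658.385ms @ 100/7 + 186.335ms (4/7)
11. 4844.72ms @ 104/7 + 186.335ms (4/7)
12. 5031.056ms @ 108/7 + 186.335ms (4/7)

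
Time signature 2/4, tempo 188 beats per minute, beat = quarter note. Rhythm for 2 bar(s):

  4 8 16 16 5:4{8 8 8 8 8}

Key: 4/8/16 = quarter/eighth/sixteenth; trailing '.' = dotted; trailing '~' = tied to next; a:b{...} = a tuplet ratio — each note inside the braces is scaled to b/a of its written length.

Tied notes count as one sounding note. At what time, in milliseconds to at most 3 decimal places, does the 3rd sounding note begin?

note 3 onset = 3/2b = 478.723ms

1. 0.0ms @ 0 + 319.149ms (1)
2. 319.149ms @ 1 + 159.574ms (1/2)
3. 478.723ms @ 3/2 + 79.787ms (1/4)
4. 558.511ms @ 7/4 + 79.787ms (1/4)
5. 638.298ms @ 2 + 127.66ms (2/5)
6. 765.957ms @ 12/5 + 127.66ms (2/5)
7. 893.617ms @ 14/5 + 127.66ms (2/5)
8. 1021.277ms @ 16/5 + 127.66ms (2/5)
9. 1148.936ms @ 18/5 + 127.66ms (2/5)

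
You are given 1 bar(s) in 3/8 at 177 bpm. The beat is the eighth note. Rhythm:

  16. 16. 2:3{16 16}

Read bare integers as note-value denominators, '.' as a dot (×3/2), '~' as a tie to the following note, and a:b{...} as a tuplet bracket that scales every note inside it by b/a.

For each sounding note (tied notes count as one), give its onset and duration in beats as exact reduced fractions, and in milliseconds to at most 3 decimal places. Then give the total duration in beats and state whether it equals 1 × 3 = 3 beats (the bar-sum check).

1) 0.0ms=0b +254.237ms=3/4b
2) 254.237ms=3/4b +254.237ms=3/4b
3) 508.475ms=3/2b +254.237ms=3/4b
4) 762.712ms=9/4b +254.237ms=3/4b
Σ=3b of 3 (177bpm 3/8) — PASS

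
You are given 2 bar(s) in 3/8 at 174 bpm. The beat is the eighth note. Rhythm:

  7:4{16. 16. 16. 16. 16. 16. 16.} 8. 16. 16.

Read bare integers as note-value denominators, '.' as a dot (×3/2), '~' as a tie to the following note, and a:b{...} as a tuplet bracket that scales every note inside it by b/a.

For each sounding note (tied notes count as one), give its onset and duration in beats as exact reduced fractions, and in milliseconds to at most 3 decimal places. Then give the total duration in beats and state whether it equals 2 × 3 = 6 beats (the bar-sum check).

1) 0.0ms=0b +147.783ms=3/7b
2) 147.783ms=3/7b +147.783ms=3/7b
3) 295.567ms=6/7b +147.783ms=3/7b
4) 443.35ms=9/7b +147.783ms=3/7b
5) 591.133ms=12/7b +147.783ms=3/7b
6) 738.916ms=15/7b +147.783ms=3/7b
7) 886.7ms=18/7b +147.783ms=3/7b
8) 1034.483ms=3b +517.241ms=3/2b
9) 1551.724ms=9/2b +258.621ms=3/4b
10) 1810.345ms=21/4b +258.621ms=3/4b
Σ=6b of 6 (174bpm 3/8) — PASS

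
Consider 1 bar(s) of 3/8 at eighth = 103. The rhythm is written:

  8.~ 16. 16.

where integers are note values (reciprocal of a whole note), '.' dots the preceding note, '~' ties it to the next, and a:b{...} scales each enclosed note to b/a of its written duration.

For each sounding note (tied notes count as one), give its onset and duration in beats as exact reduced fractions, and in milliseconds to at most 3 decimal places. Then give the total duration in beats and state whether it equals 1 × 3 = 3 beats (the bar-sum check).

1) 0.0ms=0b +1310.68ms=9/4b
2) 1310.68ms=9/4b +436.893ms=3/4b
Σ=3b of 3 (103bpm 3/8) — PASS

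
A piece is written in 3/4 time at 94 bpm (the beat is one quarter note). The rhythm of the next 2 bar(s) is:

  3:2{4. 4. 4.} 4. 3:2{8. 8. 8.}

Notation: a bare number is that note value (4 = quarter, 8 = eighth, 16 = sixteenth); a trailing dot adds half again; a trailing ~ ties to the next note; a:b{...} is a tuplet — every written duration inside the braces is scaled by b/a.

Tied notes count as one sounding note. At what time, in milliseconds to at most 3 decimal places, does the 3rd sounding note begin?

note 3 onset = 2b = 1276.596ms

1. 0.0ms @ 0 + 638.298ms (1)
2. 638.298ms @ 1 + 638.298ms (1)
3. 1276.596ms @ 2 + 638.298ms (1)
4. 1914.894ms @ 3 + 957.447ms (3/2)
5. 2872.34ms @ 9/2 + 319.149ms (1/2)
6. 3191.489ms @ 5 + 319.149ms (1/2)
7. 3510.638ms @ 11/2 + 319.149ms (1/2)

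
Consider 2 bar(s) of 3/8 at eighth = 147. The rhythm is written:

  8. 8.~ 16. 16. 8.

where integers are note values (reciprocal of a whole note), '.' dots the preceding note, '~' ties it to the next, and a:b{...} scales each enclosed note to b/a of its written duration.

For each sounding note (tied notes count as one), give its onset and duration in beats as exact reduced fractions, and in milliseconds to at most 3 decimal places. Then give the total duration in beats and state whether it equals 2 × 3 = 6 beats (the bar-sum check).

1) 0.0ms=0b +612.245ms=3/2b
2) 612.245ms=3/2b +918.367ms=9/4b
3) 1530.612ms=15/4b +306.122ms=3/4b
4) 1836.735ms=9/2b +612.245ms=3/2b
Σ=6b of 6 (147bpm 3/8) — PASS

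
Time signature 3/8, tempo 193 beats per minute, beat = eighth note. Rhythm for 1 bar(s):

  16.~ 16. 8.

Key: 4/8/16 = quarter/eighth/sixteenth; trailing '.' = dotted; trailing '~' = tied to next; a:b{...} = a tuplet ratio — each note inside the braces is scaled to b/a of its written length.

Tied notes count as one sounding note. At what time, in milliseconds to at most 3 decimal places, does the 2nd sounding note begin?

note 2 onset = 3/2b = 466.321ms

1. 0.0ms @ 0 + 466.321ms (3/2)
2. 466.321ms @ 3/2 + 466.321ms (3/2)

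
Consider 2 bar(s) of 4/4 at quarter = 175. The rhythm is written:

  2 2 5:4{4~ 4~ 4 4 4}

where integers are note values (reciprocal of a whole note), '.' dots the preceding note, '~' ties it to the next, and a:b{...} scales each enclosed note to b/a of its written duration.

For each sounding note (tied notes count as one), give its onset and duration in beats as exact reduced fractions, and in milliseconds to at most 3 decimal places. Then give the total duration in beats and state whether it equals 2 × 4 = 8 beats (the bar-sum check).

1) 0.0ms=0b +685.714ms=2b
2) 685.714ms=2b +685.714ms=2b
3) 1371.429ms=4b +822.857ms=12/5b
4) 2194.286ms=32/5b +274.286ms=4/5b
5) 2468.571ms=36/5b +274.286ms=4/5b
Σ=8b of 8 (175bpm 4/4) — PASS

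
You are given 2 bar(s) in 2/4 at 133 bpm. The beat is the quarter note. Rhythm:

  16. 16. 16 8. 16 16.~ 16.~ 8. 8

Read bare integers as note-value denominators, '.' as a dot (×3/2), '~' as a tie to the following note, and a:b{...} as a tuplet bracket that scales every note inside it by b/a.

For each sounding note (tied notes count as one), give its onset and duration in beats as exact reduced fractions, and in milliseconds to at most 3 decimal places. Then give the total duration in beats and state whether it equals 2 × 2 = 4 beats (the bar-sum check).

1) 0.0ms=0b +169.173ms=3/8b
2) 169.173ms=3/8b +169.173ms=3/8b
3) 338.346ms=3/4b +112.782ms=1/4b
4) 451.128ms=1b +338.346ms=3/4b
5) 789.474ms=7/4b +112.782ms=1/4b
6) 902.256ms=2b +676.692ms=3/2b
7) 1578.947ms=7/2b +225.564ms=1/2b
Σ=4b of 4 (133bpm 2/4) — PASS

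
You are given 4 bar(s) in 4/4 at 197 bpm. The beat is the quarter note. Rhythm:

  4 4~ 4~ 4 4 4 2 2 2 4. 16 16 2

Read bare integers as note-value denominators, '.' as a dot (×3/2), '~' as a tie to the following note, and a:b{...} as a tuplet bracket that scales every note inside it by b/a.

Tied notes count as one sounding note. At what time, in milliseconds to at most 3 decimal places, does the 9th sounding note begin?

1. 0.0ms @ 0 + 304.569ms (1)
2. 304.569ms @ 1 + 913.706ms (3)
3. 1218.274ms @ 4 + 304.569ms (1)
4. 1522.843ms @ 5 + 304.569ms (1)
5. 1827.411ms @ 6 + 609.137ms (2)
6. 2436.548ms @ 8 + 609.137ms (2)
7. 3045.685ms @ 10 + 609.137ms (2)
8. 3654.822ms @ 12 + 456.853ms (3/2)
9. 4111.675ms @ 27/2 + 76.142ms (1/4)
10. 4187.817ms @ 55/4 + 76.142ms (1/4)
11. 4263.959ms @ 14 + 609.137ms (2)

note 9 onset = 27/2b = 4111.675ms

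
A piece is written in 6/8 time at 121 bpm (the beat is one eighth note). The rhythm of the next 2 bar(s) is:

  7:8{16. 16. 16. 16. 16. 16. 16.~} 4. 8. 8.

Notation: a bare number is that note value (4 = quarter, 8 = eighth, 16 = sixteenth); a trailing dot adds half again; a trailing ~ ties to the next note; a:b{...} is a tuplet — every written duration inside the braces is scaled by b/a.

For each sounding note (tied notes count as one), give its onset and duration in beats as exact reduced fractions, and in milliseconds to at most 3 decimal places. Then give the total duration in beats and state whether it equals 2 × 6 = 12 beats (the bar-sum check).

1) 0.0ms=0b +425.03ms=6/7b
2) 425.03ms=6/7b +425.03ms=6/7b
3) 850.059ms=12/7b +425.03ms=6/7b
4) 1275.089ms=18/7b +425.03ms=6/7b
5) 1700.118ms=24/7b +425.03ms=6/7b
6) 2125.148ms=30/7b +425.03ms=6/7b
7) 2550.177ms=36/7b +1912.633ms=27/7b
8) 4462.81ms=9b +743.802ms=3/2b
9) 5206.612ms=21/2b +743.802ms=3/2b
Σ=12b of 12 (121bpm 6/8) — PASS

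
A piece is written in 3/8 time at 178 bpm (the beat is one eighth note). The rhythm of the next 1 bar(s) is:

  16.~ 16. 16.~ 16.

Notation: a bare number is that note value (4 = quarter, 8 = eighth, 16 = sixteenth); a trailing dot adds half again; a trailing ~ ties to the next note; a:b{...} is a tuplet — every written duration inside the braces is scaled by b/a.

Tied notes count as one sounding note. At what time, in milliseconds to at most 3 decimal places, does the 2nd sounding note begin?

note 2 onset = 3/2b = 505.618ms

1. 0.0ms @ 0 + 505.618ms (3/2)
2. 505.618ms @ 3/2 + 505.618ms (3/2)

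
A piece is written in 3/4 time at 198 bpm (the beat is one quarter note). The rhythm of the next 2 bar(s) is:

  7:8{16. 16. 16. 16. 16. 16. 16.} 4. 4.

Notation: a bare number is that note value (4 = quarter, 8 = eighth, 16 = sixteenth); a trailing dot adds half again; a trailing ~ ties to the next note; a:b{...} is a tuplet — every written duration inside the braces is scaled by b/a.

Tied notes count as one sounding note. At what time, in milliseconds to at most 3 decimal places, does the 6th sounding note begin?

note 6 onset = 15/7b = 649.351ms

1. 0.0ms @ 0 + 129.87ms (3/7)
2. 129.87ms @ 3/7 + 129.87ms (3/7)
3. 259.74ms @ 6/7 + 129.87ms (3/7)
4. 389.61ms @ 9/7 + 129.87ms (3/7)
5. 519.481ms @ 12/7 + 129.87ms (3/7)
6. 649.351ms @ 15/7 + 129.87ms (3/7)
7. 779.221ms @ 18/7 + 129.87ms (3/7)
8. 909.091ms @ 3 + 454.545ms (3/2)
9. 1363.636ms @ 9/2 + 454.545ms (3/2)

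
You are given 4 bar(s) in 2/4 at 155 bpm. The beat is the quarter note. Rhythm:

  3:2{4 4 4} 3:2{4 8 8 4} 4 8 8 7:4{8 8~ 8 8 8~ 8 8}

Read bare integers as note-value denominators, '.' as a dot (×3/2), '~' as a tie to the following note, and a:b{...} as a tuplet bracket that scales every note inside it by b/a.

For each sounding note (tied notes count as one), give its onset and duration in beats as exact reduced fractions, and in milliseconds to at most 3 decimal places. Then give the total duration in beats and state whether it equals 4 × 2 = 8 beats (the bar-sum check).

1) 0.0ms=0b +258.065ms=2/3b
2) 258.065ms=2/3b +258.065ms=2/3b
3) 516.129ms=4/3b +258.065ms=2/3b
4) 774.194ms=2b +258.065ms=2/3b
5) 1032.258ms=8/3b +129.032ms=1/3b
6) 1161.29ms=3b +129.032ms=1/3b
7) 1290.323ms=10/3b +258.065ms=2/3b
8) 1548.387ms=4b +387.097ms=1b
9) 1935.484ms=5b +193.548ms=1/2b
10) 2129.032ms=11/2b +193.548ms=1/2b
11) 2322.581ms=6b +110.599ms=2/7b
12) 2433.18ms=44/7b +221.198ms=4/7b
13) 2654.378ms=48/7b +110.599ms=2/7b
14) 2764.977ms=50/7b +221.198ms=4/7b
15) 2986.175ms=54/7b +110.599ms=2/7b
Σ=8b of 8 (155bpm 2/4) — PASS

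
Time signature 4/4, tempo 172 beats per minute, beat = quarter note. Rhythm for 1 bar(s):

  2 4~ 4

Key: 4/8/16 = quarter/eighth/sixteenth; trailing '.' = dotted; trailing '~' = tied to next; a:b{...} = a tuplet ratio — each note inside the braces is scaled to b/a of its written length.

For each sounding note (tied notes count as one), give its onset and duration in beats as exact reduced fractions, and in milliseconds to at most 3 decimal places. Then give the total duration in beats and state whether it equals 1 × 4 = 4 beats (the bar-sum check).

1) 0.0ms=0b +697.674ms=2b
2) 697.674ms=2b +697.674ms=2b
Σ=4b of 4 (172bpm 4/4) — PASS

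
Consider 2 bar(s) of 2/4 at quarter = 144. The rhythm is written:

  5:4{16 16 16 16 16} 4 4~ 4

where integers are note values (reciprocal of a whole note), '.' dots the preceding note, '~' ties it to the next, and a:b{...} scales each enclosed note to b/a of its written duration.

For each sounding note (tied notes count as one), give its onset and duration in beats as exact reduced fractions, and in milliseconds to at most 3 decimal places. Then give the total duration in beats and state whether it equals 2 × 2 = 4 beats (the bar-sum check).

1) 0.0ms=0b +83.333ms=1/5b
2) 83.333ms=1/5b +83.333ms=1/5b
3) 166.667ms=2/5b +83.333ms=1/5b
4) 250.0ms=3/5b +83.333ms=1/5b
5) 333.333ms=4/5b +83.333ms=1/5b
6) 416.667ms=1b +416.667ms=1b
7) 833.333ms=2b +833.333ms=2b
Σ=4b of 4 (144bpm 2/4) — PASS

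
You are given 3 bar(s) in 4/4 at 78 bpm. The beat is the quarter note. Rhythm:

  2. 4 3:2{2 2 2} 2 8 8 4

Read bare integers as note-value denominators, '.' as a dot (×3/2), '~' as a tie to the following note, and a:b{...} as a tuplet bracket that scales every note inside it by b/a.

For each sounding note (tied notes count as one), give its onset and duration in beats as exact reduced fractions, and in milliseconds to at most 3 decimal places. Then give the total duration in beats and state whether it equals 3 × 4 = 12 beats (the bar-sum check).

1) 0.0ms=0b +2307.692ms=3b
2) 2307.692ms=3b +769.231ms=1b
3) 3076.923ms=4b +1025.641ms=4/3b
4) 4102.564ms=16/3b +1025.641ms=4/3b
5) 5128.205ms=20/3b +1025.641ms=4/3b
6) 6153.846ms=8b +1538.462ms=2b
7) 7692.308ms=10b +384.615ms=1/2b
8) 8076.923ms=21/2b +384.615ms=1/2b
9) 8461.538ms=11b +769.231ms=1b
Σ=12b of 12 (78bpm 4/4) — PASS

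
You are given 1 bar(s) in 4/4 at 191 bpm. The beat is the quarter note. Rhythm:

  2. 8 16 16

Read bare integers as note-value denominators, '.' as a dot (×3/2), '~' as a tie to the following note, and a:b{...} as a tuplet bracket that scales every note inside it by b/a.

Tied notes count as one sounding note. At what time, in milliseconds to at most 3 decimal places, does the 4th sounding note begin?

1. 0.0ms @ 0 + 942.408ms (3)
2. 942.408ms @ 3 + 157.068ms (1/2)
3. 1099.476ms @ 7/2 + 78.534ms (1/4)
4. 1178.01ms @ 15/4 + 78.534ms (1/4)

note 4 onset = 15/4b = 1178.01ms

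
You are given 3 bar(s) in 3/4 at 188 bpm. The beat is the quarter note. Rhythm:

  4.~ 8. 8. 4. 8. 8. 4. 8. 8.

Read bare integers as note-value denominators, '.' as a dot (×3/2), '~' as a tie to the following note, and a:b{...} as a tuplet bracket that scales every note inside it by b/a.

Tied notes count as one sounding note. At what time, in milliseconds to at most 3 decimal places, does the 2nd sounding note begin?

1. 0.0ms @ 0 + 718.085ms (9/4)
2. 718.085ms @ 9/4 + 239.362ms (3/4)
3. 957.447ms @ 3 + 478.723ms (3/2)
4. 1436.17ms @ 9/2 + 239.362ms (3/4)
5. 1675.532ms @ 21/4 + 239.362ms (3/4)
6. 1914.894ms @ 6 + 478.723ms (3/2)
7. 2393.617ms @ 15/2 + 239.362ms (3/4)
8. 2632.979ms @ 33/4 + 239.362ms (3/4)

note 2 onset = 9/4b = 718.085ms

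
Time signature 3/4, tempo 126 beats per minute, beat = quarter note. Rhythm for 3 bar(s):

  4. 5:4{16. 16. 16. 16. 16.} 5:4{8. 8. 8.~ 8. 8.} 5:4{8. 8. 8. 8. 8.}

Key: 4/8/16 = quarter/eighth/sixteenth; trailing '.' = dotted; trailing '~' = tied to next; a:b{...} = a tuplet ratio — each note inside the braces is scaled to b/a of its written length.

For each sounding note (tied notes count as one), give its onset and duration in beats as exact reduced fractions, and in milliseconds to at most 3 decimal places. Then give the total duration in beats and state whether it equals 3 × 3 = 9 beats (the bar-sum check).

1) 0.0ms=0b +714.286ms=3/2b
2) 714.286ms=3/2b +142.857ms=3/10b
3) 857.143ms=9/5b +142.857ms=3/10b
4) 1000.0ms=21/10b +142.857ms=3/10b
5) 1142.857ms=12/5b +142.857ms=3/10b
6) 1285.714ms=27/10b +142.857ms=3/10b
7) 1428.571ms=3b +285.714ms=3/5b
8) 1714.286ms=18/5b +285.714ms=3/5b
9) 2000.0ms=21/5b +571.429ms=6/5b
10) 2571.429ms=27/5b +285.714ms=3/5b
11) 2857.143ms=6b +285.714ms=3/5b
12) 3142.857ms=33/5b +285.714ms=3/5b
13) 3428.571ms=36/5b +285.714ms=3/5b
14) 3714.286ms=39/5b +285.714ms=3/5b
15) 4000.0ms=42/5b +285.714ms=3/5b
Σ=9b of 9 (126bpm 3/4) — PASS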